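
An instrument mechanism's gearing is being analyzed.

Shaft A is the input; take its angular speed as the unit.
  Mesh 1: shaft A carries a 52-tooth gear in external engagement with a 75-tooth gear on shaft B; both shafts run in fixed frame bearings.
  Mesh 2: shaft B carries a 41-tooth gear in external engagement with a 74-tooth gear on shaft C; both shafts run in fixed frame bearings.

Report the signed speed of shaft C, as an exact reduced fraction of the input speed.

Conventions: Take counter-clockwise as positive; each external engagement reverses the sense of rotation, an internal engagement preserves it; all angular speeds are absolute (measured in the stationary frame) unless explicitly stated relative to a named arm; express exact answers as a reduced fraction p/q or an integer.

2-mesh fixed-axis compound train (all bearings frame-fixed)
mesh 1 [52T→75T]: |ω|/ω_in = 1×52/75 = 52/75, sense flips to −
mesh 2 [41T→74T]: |ω|/ω_in = (52/75)×41/74 = 1066/2775, sense flips to +
signed output speed (× input speed) = 1066/2775

1066/2775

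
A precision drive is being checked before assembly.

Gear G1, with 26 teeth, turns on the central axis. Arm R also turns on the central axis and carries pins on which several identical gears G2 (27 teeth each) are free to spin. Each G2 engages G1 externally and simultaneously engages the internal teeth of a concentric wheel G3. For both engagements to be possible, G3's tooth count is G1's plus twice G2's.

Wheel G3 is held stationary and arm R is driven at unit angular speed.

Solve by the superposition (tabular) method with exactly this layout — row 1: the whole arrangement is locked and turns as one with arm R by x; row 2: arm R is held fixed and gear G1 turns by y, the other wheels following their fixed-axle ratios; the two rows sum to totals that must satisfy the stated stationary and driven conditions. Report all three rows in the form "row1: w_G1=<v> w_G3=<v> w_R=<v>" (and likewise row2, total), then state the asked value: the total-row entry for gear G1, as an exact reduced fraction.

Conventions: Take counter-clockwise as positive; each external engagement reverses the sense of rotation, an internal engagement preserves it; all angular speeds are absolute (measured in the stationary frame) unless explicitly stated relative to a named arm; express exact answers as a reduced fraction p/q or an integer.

planetary set (26T centre, 27T on arm, 80T internal) — Willis relation
row 1 — lock + rotate with arm: ω_sun = ω_ring = ω_arm = x
superposition row 2 [arm held]: sun y, ring −(26/80)·y, arm 0
boundary: total ω_ring = x − (26/80)·y = 0 and total ω_arm = x = 1  ⇒  y = 40/13, x = 1
row 2 ring = −(26/80)·40/13 = -1
totals (row 1 + row 2): sun 1 + 40/13 = 53/13, ring 1 + (-1) = 0, arm 1 + 0 = 1
asked cell (total, sun) = 53/13

row1: w_G1=1 w_G3=1 w_R=1
row2: w_G1=40/13 w_G3=-1 w_R=0
total: w_G1=53/13 w_G3=0 w_R=1
asked value: 53/13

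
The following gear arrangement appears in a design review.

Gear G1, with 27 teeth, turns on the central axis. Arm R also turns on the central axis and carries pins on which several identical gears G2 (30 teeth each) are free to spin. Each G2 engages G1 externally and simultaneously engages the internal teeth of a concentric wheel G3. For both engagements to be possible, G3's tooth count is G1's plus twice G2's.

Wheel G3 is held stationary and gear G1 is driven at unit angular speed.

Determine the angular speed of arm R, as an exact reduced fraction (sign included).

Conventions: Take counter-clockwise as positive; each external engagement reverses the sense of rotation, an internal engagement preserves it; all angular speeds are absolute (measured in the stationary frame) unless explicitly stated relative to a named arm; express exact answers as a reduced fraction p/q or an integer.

9/38

topology: planetary set — G1 27T / G2 30T / G3 87T, arm = carrier (Willis)
ring teeth: 27 + 2·30 = 87
27(ω_sun−ω_arm) = −87(ω_ring−ω_arm),  ω_ring = 0, ω_sun = 1
27(1−ω_arm) = −87(0−ω_arm)  ⇒  114·ω_arm = 27  ⇒  ω_arm = 9/38
exact speed ratio = 9/38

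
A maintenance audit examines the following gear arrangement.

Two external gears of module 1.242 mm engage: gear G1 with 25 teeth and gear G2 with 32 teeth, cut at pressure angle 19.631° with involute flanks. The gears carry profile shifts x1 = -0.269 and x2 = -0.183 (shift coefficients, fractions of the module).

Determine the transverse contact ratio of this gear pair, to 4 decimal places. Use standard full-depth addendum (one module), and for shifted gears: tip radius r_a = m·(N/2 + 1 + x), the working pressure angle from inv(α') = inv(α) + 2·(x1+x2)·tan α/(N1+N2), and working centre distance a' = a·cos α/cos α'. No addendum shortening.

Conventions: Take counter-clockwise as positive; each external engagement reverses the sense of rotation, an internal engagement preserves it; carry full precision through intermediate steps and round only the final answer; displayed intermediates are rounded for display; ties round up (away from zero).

1.8556

class = single-mesh tooth geometry [involute pair 25T × 32T, m = 1.242]
base radii: r_b1 = 14.622622, r_b2 = 18.716956
tip radii: r_a1 = 16.432902, r_a2 = 20.886714
inv(α') = inv(19.631°) + 2·(-0.269-0.183)·tan α/(25+32) = 0.00841113  ⇒  α' = 16.61471°
a' = a·cos α / cos α' = 35.3970·cos 19.631°/cos 16.61471° = 34.792180
action lengths: √(r_a1²−r_b1²) = 7.497946, √(r_a2²−r_b2²) = 9.269864
base pitch p_b = π·m·cos α = 3.675066
CR = (7.497946 + 9.269864 − 34.792180·sin 16.61471°)/3.675066 = 1.855621
contact ratio ≈ 1.8556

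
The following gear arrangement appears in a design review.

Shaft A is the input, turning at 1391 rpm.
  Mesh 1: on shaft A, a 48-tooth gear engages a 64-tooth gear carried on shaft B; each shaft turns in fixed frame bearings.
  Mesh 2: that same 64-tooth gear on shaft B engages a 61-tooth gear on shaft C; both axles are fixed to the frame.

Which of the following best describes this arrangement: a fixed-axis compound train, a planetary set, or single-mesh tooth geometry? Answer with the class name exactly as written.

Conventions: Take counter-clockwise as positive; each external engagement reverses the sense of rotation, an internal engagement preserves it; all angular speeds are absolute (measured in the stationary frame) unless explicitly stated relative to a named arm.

fixed-axis compound train

topology: fixed-axis compound train — 2 meshes, A→C
classification: fixed-axis compound train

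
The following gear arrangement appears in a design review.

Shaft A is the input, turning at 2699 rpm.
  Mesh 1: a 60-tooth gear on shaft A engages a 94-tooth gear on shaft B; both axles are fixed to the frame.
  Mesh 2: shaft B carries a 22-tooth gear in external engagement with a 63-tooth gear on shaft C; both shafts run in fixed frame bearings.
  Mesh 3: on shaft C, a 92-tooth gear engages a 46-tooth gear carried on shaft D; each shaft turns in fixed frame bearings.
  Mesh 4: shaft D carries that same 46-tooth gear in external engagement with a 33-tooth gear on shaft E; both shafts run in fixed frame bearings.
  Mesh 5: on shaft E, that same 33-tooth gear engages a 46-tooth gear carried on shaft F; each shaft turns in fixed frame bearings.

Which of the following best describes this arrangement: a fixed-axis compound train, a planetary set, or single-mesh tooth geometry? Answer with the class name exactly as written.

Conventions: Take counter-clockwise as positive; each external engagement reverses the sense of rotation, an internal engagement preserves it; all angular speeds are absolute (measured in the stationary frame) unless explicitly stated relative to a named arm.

5-mesh fixed-axis compound train (all bearings frame-fixed)
classification: fixed-axis compound train

fixed-axis compound train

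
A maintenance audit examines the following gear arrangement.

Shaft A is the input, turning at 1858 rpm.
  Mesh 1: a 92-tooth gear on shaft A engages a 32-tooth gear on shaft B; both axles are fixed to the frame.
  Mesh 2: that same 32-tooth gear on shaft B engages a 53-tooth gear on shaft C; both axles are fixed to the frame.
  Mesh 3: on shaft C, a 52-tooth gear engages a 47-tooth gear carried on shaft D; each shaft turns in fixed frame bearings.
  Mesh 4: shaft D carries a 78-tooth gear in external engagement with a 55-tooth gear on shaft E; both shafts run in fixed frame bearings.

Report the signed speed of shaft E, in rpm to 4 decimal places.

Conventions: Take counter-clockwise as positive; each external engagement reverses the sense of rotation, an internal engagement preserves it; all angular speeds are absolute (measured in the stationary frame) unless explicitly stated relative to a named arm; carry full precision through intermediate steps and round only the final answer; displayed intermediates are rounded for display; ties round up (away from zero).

recognized (5 fixed axles, 4 meshes): fixed-axis compound train
mesh 1 [92T→32T]: ω = 1858.0000×92/32 = 5341.7500 rpm, sense flips to −
mesh 2 [32T→53T]: ω = 5341.7500×32/53 = 3225.2075 rpm, sense flips to +
mesh 3 [52T→47T]: ω = 3225.2075×52/47 = 3568.3147 rpm, sense flips to −
mesh 4 [78T→55T]: ω = 3568.3147×78/55 = 5060.5191 rpm, sense flips to +
signed output speed = +5060.5191 rpm

+5060.5191 rpm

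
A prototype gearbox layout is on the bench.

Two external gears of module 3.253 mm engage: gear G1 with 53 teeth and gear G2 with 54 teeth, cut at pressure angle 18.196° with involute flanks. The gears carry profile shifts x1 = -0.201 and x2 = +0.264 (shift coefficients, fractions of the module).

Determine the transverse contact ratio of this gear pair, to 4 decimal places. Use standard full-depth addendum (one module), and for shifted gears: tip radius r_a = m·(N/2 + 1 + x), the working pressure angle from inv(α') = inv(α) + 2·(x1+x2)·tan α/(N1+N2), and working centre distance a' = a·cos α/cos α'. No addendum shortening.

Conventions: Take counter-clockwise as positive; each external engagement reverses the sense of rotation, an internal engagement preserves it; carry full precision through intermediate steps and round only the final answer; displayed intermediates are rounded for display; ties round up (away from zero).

1.8507

recognized (one external pair, fixed centres): single-mesh tooth geometry, m = 3.253, N1 = 53, N2 = 54
base radii: r_b1 = 81.893745, r_b2 = 83.438910
tip radii: r_a1 = 88.803647, r_a2 = 91.942792
inv(α') = inv(18.196°) + 2·(-0.201+0.264)·tan α/(53+54) = 0.01151288  ⇒  α' = 18.39883°
a' = a·cos α / cos α' = 174.0355·cos 18.196°/cos 18.39883° = 174.239339
action lengths: √(r_a1²−r_b1²) = 34.343882, √(r_a2²−r_b2²) = 38.618975
base pitch p_b = π·m·cos α = 9.708558
CR = (34.343882 + 38.618975 − 174.239339·sin 18.39883°)/9.708558 = 1.850714
contact ratio ≈ 1.8507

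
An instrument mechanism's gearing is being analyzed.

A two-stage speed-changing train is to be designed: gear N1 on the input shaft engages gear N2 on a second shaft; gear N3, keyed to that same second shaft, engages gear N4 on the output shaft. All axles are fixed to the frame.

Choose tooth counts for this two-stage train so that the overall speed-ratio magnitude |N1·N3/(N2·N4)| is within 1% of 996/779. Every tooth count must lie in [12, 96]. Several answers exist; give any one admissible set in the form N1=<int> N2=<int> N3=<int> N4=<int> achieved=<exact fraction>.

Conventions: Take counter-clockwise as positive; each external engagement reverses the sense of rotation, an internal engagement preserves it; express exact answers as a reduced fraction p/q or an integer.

N1=12 N2=19 N3=83 N4=41 achieved=996/779

design class (target 996/779): fixed-axis compound train
target = 996/779 in lowest terms: an exact hit needs N1·N3 = k·996 and N2·N4 = k·779 for one integer k, every count in [12, 96]; additionally prefer no 1:1 stage (N1 ≠ N2, N3 ≠ N4)
k = 1: N1·N3 = 996 = 12·83, N2·N4 = 779 = 19·41
achieved = 12·83/(19·41) = 996/779; |achieved − target| = 0 ≤ 249/19475 ✓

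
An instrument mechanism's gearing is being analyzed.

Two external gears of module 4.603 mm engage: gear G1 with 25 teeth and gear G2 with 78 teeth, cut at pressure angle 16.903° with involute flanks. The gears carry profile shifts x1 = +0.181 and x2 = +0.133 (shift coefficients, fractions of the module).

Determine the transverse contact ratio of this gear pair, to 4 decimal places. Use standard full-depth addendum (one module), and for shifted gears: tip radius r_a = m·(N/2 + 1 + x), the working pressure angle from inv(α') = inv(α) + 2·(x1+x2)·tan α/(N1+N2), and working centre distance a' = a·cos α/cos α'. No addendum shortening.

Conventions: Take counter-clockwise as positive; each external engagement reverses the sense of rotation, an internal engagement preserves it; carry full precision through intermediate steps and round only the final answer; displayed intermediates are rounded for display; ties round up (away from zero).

1.8052

class = single-mesh tooth geometry [involute pair 25T × 78T, m = 4.603]
base radii: r_b1 = 55.051786, r_b2 = 171.761571
tip radii: r_a1 = 62.973643, r_a2 = 184.732199
inv(α') = inv(16.903°) + 2·(+0.181+0.133)·tan α/(25+78) = 0.01072021  ⇒  α' = 17.97814°
a' = a·cos α / cos α' = 237.0545·cos 16.903°/cos 17.97814° = 238.456135
action lengths: √(r_a1²−r_b1²) = 30.577452, √(r_a2²−r_b2²) = 67.999617
base pitch p_b = π·m·cos α = 13.836023
CR = (30.577452 + 67.999617 − 238.456135·sin 17.97814°)/13.836023 = 1.805186
contact ratio ≈ 1.8052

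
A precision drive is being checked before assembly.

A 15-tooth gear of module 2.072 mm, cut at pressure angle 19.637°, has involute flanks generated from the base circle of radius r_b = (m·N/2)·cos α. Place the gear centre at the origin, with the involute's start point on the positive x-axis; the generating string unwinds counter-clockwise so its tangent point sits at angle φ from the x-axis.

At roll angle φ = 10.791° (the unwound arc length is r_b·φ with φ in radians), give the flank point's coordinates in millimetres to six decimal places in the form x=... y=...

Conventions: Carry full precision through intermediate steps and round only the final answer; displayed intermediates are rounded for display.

x=14.893489 y=0.032478

single-mesh involute tooth geometry (15T wheel at module 2.072)
pitch radius r_p = m·N/2 = 2.072·15/2 = 15.540000
base radius r_b = r_p·cos α = 15.540000·cos 19.637° = 14.636203
roll angle φ = 10.791° = 0.18833848 rad
x = r_b·(cos φ + φ·sin φ) = 14.893489
y = r_b·(sin φ − φ·cos φ) = 0.032478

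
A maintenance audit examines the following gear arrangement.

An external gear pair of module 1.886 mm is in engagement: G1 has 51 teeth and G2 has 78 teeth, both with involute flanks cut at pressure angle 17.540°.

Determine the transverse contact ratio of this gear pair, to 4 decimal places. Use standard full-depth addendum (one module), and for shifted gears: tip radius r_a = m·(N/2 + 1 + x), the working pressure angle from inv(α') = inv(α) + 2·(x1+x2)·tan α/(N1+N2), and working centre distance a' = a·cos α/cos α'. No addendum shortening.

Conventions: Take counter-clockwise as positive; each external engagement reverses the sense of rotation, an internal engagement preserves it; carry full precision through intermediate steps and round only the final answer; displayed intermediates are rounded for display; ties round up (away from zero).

1.9482

single-mesh involute tooth geometry (51T engaging 78T at module 1.886)
base radii: r_b1 = 45.857002, r_b2 = 70.134238
tip radii: r_a1 = 49.979000, r_a2 = 75.440000
no profile shift: α' = α, a' = a
action lengths: √(r_a1²−r_b1²) = 19.875508, √(r_a2²−r_b2²) = 27.791766
base pitch p_b = π·m·cos α = 5.649569
CR = (19.875508 + 27.791766 − 121.647000·sin 17.54000°)/5.649569 = 1.948171
contact ratio ≈ 1.9482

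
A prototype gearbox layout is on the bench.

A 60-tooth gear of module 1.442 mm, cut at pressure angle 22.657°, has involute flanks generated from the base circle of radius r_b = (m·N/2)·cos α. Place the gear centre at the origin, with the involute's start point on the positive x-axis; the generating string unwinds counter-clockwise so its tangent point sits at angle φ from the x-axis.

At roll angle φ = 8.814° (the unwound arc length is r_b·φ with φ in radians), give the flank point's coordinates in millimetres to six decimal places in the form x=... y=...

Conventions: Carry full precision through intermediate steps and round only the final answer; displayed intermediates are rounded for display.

x=40.391090 y=0.048329

topology: single-mesh involute geometry — m = 1.442, N = 60
pitch radius r_p = m·N/2 = 1.442·60/2 = 43.260000
base radius r_b = r_p·cos α = 43.260000·cos 22.657° = 39.921515
roll angle φ = 8.814° = 0.15383332 rad
x = r_b·(cos φ + φ·sin φ) = 40.391090
y = r_b·(sin φ − φ·cos φ) = 0.048329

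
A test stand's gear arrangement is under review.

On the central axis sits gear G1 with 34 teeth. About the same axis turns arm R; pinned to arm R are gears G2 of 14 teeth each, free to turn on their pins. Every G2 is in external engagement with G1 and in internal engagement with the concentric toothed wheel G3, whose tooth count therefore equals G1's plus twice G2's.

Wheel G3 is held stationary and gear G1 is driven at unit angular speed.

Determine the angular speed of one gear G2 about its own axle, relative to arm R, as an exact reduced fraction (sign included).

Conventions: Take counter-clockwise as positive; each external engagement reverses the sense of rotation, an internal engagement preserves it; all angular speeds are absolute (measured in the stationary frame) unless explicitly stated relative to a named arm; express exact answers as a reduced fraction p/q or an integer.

-527/336

topology: planetary set — G1 34T / G2 14T / G3 62T, arm = carrier (Willis)
ring teeth: 34 + 2·14 = 62
34(ω_sun−ω_arm) = −62(ω_ring−ω_arm),  ω_ring = 0, ω_sun = 1
34(1−ω_arm) = −62(0−ω_arm)  ⇒  96·ω_arm = 34  ⇒  ω_arm = 17/48
sun–planet mesh: 34·(1−17/48) = −14·(ω_p−ω_arm)  ⇒  ω_p−ω_arm = -527/336
exact speed ratio = -527/336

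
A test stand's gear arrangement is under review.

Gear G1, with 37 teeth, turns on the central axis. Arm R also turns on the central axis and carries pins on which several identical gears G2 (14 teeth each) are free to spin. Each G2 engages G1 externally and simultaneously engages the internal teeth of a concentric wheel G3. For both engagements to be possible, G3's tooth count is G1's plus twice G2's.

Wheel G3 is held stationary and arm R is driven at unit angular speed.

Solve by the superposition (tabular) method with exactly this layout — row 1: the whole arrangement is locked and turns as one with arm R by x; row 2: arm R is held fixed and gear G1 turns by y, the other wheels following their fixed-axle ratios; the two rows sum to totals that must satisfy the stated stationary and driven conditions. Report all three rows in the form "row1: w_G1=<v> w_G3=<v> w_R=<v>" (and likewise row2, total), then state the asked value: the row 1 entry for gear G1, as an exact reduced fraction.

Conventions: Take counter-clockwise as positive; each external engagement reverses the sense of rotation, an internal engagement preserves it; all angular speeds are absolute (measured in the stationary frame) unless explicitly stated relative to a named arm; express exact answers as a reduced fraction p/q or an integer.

topology: planetary set — G1 37T / G2 14T / G3 65T, arm = carrier (Willis)
row 1: whole set turns with the arm by x
row 2 — arm fixed, fixed-axis ratios: sun y, ring −(37/65)·y, arm 0
boundary: total ω_ring = x − (37/65)·y = 0 and total ω_arm = x = 1  ⇒  y = 65/37, x = 1
row 2 ring = −(37/65)·65/37 = -1
totals (row 1 + row 2): sun 1 + 65/37 = 102/37, ring 1 + (-1) = 0, arm 1 + 0 = 1
asked cell (row1, sun) = 1

row1: w_G1=1 w_G3=1 w_R=1
row2: w_G1=65/37 w_G3=-1 w_R=0
total: w_G1=102/37 w_G3=0 w_R=1
asked value: 1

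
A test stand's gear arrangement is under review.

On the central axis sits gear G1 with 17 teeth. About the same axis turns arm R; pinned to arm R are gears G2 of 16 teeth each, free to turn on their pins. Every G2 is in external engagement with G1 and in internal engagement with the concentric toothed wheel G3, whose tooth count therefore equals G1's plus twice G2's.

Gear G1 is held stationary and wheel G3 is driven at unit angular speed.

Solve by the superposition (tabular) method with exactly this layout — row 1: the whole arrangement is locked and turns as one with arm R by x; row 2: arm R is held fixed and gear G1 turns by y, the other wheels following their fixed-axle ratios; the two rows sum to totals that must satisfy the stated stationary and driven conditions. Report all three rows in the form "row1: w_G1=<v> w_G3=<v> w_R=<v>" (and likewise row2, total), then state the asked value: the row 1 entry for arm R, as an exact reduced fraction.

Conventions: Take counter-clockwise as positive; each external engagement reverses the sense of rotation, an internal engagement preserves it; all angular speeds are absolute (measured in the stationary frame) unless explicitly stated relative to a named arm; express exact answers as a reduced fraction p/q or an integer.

class = planetary set [G3 = 17+2·16 = 49; Willis about the carrier]
row 1 (train locked, turned with arm): all members turn x
row 2: sun turns y, ring = −(17/49)·y, arm 0
boundary: total ω_sun = x + y = 0 and total ω_ring = x − (17/49)·y = 1  ⇒  y = -49/66, x = 49/66
row 2 ring = −(17/49)·(-49/66) = 17/66
totals (row 1 + row 2): sun 49/66 + (-49/66) = 0, ring 49/66 + 17/66 = 1, arm 49/66 + 0 = 49/66
asked cell (row1, arm) = 49/66

row1: w_G1=49/66 w_G3=49/66 w_R=49/66
row2: w_G1=-49/66 w_G3=17/66 w_R=0
total: w_G1=0 w_G3=1 w_R=49/66
asked value: 49/66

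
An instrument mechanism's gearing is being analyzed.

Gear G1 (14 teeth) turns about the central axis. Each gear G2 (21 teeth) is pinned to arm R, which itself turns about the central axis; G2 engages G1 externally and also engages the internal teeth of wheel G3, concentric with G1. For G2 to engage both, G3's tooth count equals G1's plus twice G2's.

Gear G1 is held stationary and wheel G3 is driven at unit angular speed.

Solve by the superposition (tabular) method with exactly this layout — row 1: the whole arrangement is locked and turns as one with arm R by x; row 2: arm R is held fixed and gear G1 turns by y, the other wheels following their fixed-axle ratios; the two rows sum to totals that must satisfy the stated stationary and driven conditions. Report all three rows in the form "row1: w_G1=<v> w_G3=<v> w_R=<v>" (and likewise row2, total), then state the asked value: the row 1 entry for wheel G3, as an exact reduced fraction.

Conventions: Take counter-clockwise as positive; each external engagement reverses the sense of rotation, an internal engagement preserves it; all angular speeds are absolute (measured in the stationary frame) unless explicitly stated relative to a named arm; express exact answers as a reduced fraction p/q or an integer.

planetary set (14T centre, 21T on arm, 56T internal) — Willis relation
row 1: whole set turns with the arm by x
row 2: sun turns y, ring = −(14/56)·y, arm 0
boundary: total ω_sun = x + y = 0 and total ω_ring = x − (14/56)·y = 1  ⇒  y = -4/5, x = 4/5
row 2 ring = −(14/56)·(-4/5) = 1/5
totals (row 1 + row 2): sun 4/5 + (-4/5) = 0, ring 4/5 + 1/5 = 1, arm 4/5 + 0 = 4/5
asked cell (row1, ring) = 4/5

row1: w_G1=4/5 w_G3=4/5 w_R=4/5
row2: w_G1=-4/5 w_G3=1/5 w_R=0
total: w_G1=0 w_G3=1 w_R=4/5
asked value: 4/5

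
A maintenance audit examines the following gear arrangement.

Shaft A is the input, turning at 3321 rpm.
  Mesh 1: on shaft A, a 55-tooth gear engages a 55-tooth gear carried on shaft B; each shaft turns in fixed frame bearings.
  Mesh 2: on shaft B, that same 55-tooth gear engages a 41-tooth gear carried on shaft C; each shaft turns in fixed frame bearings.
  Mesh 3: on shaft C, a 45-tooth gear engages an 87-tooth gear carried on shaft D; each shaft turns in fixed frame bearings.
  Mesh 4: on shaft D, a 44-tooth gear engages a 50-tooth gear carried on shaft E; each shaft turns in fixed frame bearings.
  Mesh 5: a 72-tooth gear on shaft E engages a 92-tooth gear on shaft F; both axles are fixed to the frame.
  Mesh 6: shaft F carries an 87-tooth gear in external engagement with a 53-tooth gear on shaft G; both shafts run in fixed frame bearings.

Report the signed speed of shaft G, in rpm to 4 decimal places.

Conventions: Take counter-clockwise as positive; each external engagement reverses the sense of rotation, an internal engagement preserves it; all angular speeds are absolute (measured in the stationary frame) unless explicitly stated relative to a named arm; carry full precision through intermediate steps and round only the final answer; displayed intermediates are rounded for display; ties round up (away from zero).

class = fixed-axis compound train [6 meshes; 6 ratios multiply, 6 sense flips]
mesh 1 [55T→55T]: ω = 3321.0000×55/55 = 3321.0000 rpm, sense flips to −
mesh 2 [55T→41T]: ω = 3321.0000×55/41 = 4455.0000 rpm, sense flips to +
mesh 3 [45T→87T]: ω = 4455.0000×45/87 = 2304.3103 rpm, sense flips to −
mesh 4 [44T→50T]: ω = 2304.3103×44/50 = 2027.7931 rpm, sense flips to +
mesh 5 [72T→92T]: ω = 2027.7931×72/92 = 1586.9685 rpm, sense flips to −
mesh 6 [87T→53T]: ω = 1586.9685×87/53 = 2605.0238 rpm, sense flips to +
signed output speed = +2605.0238 rpm

+2605.0238 rpm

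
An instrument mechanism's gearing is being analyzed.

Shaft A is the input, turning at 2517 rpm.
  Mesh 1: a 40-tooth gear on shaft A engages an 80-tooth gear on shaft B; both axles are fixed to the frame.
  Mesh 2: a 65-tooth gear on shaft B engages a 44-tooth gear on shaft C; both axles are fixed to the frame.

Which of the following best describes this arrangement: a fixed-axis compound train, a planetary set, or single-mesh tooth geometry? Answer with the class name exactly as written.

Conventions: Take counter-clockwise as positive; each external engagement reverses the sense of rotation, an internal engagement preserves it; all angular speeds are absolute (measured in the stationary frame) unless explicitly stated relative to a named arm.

topology: fixed-axis compound train — 2 meshes, A→C
classification: fixed-axis compound train

fixed-axis compound train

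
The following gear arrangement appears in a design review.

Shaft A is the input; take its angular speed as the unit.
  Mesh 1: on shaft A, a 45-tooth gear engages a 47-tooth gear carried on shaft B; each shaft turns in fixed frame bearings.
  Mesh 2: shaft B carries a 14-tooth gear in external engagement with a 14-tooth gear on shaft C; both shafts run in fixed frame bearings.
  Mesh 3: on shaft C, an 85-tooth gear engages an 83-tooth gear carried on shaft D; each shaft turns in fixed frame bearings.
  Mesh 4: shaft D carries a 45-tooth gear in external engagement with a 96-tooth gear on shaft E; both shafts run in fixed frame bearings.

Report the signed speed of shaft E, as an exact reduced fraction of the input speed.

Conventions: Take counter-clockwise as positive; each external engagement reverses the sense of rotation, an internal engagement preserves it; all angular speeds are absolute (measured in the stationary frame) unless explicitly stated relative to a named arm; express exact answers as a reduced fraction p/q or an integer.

57375/124832

4-mesh fixed-axis compound train (all bearings frame-fixed)
mesh 1 [45T→47T]: |ω|/ω_in = 1×45/47 = 45/47, sense flips to −
mesh 2 [14T→14T]: |ω|/ω_in = (45/47)×14/14 = 45/47, sense flips to +
mesh 3 [85T→83T]: |ω|/ω_in = (45/47)×85/83 = 3825/3901, sense flips to −
mesh 4 [45T→96T]: |ω|/ω_in = (3825/3901)×45/96 = 57375/124832, sense flips to +
signed output speed (× input speed) = 57375/124832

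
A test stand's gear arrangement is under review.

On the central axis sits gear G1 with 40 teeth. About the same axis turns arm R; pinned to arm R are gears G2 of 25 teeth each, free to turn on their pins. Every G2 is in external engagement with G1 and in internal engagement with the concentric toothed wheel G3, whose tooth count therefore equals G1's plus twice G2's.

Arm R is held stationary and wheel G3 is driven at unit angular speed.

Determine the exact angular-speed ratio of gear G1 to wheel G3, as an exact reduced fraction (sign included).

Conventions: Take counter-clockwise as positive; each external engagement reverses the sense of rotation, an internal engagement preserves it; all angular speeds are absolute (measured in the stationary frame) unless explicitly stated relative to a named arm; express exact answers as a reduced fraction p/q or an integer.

planetary set (40T centre, 25T on arm, 90T internal) — Willis relation
ring teeth: 40 + 2·25 = 90
40(ω_sun−ω_arm) = −90(ω_ring−ω_arm),  ω_arm = 0, ω_ring = 1
ω_sun = 0 − (90/40)(1−0) = -9/4
ω_out/ω_in = -9/4

-9/4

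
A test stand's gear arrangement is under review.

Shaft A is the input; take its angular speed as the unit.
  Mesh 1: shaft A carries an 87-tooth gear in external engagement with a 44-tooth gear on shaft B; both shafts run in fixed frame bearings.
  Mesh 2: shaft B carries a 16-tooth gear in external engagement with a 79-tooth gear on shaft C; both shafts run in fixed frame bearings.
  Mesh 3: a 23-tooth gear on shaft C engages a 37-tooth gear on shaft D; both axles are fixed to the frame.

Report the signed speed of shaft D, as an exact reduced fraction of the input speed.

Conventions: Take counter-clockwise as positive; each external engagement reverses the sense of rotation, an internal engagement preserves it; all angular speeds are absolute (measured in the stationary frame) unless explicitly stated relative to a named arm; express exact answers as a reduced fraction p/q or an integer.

-8004/32153

3-mesh fixed-axis compound train (all bearings frame-fixed)
mesh 1 [87T→44T]: |ω|/ω_in = 1×87/44 = 87/44, sense flips to −
mesh 2 [16T→79T]: |ω|/ω_in = (87/44)×16/79 = 348/869, sense flips to +
mesh 3 [23T→37T]: |ω|/ω_in = (348/869)×23/37 = 8004/32153, sense flips to −
signed output speed (× input speed) = -8004/32153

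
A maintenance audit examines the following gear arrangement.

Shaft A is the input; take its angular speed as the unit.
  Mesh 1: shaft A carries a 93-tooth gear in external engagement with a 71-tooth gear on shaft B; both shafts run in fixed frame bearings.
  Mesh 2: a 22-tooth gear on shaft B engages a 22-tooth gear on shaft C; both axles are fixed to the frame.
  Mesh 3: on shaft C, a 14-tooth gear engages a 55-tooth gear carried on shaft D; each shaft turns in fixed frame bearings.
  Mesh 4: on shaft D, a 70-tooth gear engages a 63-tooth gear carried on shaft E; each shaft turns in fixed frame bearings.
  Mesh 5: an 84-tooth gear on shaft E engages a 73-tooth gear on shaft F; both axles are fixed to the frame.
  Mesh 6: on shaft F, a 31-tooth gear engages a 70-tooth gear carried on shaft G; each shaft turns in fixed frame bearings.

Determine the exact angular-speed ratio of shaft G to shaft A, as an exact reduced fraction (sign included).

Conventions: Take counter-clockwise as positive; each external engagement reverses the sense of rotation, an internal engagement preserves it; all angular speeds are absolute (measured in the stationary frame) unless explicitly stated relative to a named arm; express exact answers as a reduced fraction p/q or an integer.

class = fixed-axis compound train [6 meshes; 6 ratios multiply, 6 sense flips]
mesh 1 [93T→71T]: running ratio 93/71, sense −
mesh 2 [22T→22T]: running ratio 93/71, sense +
mesh 3 [14T→55T]: running ratio 1302/3905, sense −
mesh 4 [70T→63T]: running ratio 868/2343, sense +
mesh 5 [84T→73T]: running ratio 24304/57013, sense −
mesh 6 [31T→70T]: running ratio 53816/285065, sense +
ω_out/ω_in = 53816/285065

53816/285065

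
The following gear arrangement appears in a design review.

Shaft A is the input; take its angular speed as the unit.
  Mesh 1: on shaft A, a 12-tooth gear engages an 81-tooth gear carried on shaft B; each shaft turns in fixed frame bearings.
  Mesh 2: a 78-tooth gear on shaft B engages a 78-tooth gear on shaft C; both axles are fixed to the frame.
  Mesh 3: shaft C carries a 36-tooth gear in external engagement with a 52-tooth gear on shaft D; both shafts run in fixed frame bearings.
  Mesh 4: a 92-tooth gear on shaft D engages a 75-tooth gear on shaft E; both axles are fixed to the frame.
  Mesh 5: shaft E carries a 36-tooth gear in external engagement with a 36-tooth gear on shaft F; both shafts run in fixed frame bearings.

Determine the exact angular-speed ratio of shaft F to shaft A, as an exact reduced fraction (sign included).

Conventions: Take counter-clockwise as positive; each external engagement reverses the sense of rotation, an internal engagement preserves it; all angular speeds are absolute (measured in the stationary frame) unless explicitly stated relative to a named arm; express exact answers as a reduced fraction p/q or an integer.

-368/2925

class = fixed-axis compound train [5 meshes; 5 ratios multiply, 5 sense flips]
mesh 1 [12T→81T]: running ratio 4/27, sense −
mesh 2 [78T→78T]: running ratio 4/27, sense +
mesh 3 [36T→52T]: running ratio 4/39, sense −
mesh 4 [92T→75T]: running ratio 368/2925, sense +
mesh 5 [36T→36T]: running ratio 368/2925, sense −
ω_out/ω_in = -368/2925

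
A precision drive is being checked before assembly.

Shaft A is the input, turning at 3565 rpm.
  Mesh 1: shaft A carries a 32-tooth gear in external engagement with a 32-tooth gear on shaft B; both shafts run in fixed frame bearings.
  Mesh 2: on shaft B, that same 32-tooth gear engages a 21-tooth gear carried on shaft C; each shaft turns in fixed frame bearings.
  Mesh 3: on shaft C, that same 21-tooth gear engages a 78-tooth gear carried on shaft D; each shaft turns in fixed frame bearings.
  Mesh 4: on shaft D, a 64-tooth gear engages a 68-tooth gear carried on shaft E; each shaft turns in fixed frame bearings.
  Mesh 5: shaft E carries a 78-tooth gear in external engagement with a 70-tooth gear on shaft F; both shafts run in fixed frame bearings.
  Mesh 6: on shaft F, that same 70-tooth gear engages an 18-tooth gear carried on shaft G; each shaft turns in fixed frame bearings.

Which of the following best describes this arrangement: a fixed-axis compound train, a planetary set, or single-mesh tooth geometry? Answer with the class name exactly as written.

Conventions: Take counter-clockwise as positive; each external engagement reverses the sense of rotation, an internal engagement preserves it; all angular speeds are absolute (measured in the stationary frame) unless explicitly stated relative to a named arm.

class = fixed-axis compound train [6 meshes; 6 ratios multiply, 6 sense flips]
classification: fixed-axis compound train

fixed-axis compound train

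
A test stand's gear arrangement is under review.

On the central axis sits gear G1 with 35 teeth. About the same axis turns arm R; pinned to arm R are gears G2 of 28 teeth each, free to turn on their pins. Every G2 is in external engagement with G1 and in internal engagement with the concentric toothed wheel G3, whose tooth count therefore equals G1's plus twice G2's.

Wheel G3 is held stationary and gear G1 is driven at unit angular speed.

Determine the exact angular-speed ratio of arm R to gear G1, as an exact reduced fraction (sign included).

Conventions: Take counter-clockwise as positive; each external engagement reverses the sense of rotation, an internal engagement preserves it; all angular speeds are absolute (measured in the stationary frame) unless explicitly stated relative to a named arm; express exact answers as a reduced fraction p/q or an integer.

class = planetary set [G3 = 35+2·28 = 91; Willis about the carrier]
ring teeth: 35 + 2·28 = 91
35(ω_sun−ω_arm) = −91(ω_ring−ω_arm),  ω_ring = 0, ω_sun = 1
35(1−ω_arm) = −91(0−ω_arm)  ⇒  126·ω_arm = 35  ⇒  ω_arm = 5/18
ω_out/ω_in = 5/18

5/18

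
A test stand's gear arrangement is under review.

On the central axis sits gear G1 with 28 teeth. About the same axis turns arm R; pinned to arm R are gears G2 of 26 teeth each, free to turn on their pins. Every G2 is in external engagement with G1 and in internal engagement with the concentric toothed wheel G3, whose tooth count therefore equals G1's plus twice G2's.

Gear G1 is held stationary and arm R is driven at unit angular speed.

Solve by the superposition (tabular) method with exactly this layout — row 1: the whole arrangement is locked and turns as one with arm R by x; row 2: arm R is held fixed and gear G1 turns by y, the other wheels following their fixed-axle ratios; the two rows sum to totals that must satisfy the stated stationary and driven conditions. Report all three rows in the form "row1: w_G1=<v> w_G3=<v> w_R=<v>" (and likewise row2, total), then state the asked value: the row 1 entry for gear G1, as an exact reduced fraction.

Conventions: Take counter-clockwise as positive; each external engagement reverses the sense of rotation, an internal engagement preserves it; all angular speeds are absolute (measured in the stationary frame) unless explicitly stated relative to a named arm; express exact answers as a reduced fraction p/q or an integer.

planetary set (28T centre, 26T on arm, 80T internal) — Willis relation
superposition row 1 [locked train]: every member turns x
row 2 (arm held, sun turns y): ω_ring = −(28/80)·y, ω_arm = 0
boundary: total ω_sun = x + y = 0 and total ω_arm = x = 1  ⇒  y = -1, x = 1
row 2 ring = −(28/80)·(-1) = 7/20
totals (row 1 + row 2): sun 1 + (-1) = 0, ring 1 + 7/20 = 27/20, arm 1 + 0 = 1
asked cell (row1, sun) = 1

row1: w_G1=1 w_G3=1 w_R=1
row2: w_G1=-1 w_G3=7/20 w_R=0
total: w_G1=0 w_G3=27/20 w_R=1
asked value: 1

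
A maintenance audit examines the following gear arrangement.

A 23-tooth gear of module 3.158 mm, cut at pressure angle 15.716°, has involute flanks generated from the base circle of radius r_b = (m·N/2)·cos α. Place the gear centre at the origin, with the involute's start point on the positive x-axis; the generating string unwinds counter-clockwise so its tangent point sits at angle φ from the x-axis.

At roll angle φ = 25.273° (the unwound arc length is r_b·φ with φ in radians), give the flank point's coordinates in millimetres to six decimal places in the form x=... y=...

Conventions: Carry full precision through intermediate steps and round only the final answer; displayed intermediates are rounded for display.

class = single-mesh tooth geometry [base-circle involute, m = 3.158, 23T]
pitch radius r_p = m·N/2 = 3.158·23/2 = 36.317000
base radius r_b = r_p·cos α = 36.317000·cos 15.716° = 34.959330
roll angle φ = 25.273° = 0.44109706 rad
x = r_b·(cos φ + φ·sin φ) = 38.196641
y = r_b·(sin φ − φ·cos φ) = 0.980778

x=38.196641 y=0.980778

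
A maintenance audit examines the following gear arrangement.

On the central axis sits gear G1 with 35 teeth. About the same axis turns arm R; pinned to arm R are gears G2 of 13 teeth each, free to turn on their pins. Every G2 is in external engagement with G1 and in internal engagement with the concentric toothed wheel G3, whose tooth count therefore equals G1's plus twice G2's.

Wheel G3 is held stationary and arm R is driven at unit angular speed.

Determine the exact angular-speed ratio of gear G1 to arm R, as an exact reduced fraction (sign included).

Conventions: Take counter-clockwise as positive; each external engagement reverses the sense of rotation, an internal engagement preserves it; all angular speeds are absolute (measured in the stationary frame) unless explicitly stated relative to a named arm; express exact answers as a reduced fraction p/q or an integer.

96/35

planetary set (35T centre, 13T on arm, 61T internal) — Willis relation
ring teeth: 35 + 2·13 = 61
35(ω_sun−ω_arm) = −61(ω_ring−ω_arm),  ω_ring = 0, ω_arm = 1
ω_sun = 1 − (61/35)(0−1) = 96/35
ω_out/ω_in = 96/35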